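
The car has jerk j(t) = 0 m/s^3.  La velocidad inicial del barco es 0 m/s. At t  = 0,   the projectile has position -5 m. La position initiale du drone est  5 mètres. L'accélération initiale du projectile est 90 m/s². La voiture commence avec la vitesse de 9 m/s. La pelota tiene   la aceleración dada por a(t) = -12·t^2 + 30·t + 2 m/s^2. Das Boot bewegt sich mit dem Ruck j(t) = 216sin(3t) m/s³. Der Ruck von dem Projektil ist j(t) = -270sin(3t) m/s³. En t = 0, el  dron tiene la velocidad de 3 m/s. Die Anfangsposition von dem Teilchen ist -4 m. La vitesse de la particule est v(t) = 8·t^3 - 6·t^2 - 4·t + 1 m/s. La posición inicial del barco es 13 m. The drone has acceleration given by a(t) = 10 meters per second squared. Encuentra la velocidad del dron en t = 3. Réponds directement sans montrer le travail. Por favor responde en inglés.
At t = 3, v = 33.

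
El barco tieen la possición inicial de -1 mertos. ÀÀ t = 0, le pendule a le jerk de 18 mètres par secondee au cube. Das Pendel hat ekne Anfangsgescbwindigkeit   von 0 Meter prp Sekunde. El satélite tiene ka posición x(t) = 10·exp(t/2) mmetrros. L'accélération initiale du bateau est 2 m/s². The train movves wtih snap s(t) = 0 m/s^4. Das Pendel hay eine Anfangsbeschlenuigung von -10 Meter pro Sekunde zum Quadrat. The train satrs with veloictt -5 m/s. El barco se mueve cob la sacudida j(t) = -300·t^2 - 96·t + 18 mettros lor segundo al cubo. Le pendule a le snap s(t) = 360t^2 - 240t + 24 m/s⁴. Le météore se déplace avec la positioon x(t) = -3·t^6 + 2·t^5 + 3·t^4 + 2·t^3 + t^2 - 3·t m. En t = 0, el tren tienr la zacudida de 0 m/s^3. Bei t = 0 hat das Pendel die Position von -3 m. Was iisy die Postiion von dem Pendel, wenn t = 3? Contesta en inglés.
To find the answer, we compute 4 integrals of s(t) = 360·t^2 - 240·t + 24. The antiderivative of snap is jerk. Using j(0) = 18, we get j(t) = 120·t^3 - 120·t^2 + 24·t + 18. Finding the antiderivative of j(t) and using a(0) = -10: a(t) = 30·t^4 - 40·t^3 + 12·t^2 + 18·t - 10. The integral of acceleration, with v(0) = 0, gives velocity: v(t) = t·(6·t^4 - 10·t^3 + 4·t^2 + 9·t - 10). Integrating velocity and using the initial condition x(0) = -3, we get x(t) = t^6 - 2·t^5 + t^4 + 3·t^3 - 5·t^2 - 3. We have position x(t) = t^6 - 2·t^5 + t^4 + 3·t^3 - 5·t^2 - 3. Substituting t = 3: x(3) = 357.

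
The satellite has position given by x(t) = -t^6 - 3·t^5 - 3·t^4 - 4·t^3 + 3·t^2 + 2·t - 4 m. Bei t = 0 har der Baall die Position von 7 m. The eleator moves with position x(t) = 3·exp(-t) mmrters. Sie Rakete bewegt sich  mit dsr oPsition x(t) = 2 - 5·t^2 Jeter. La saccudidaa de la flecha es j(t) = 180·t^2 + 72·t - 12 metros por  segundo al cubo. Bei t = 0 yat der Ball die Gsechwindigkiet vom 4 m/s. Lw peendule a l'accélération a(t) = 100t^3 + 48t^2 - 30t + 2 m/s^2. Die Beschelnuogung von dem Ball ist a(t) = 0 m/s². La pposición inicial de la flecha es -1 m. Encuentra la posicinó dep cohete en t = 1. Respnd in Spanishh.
Usando x(t) = 2 - 5·t^2 y sustituyendo t = 1, encontramos x = -3.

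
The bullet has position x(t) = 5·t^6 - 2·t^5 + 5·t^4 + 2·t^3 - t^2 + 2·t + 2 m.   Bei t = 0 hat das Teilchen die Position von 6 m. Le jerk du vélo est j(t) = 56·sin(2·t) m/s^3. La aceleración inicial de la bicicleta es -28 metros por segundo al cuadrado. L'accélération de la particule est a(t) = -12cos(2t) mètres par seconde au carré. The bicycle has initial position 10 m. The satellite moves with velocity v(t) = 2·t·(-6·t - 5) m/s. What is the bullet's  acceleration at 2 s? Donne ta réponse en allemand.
Ausgehend von der Position x(t) = 5·t^6 - 2·t^5 + 5·t^4 + 2·t^3 - t^2 + 2·t + 2, nehmen wir 2 Ableitungen. Durch Ableiten von der Position erhalten wir die Geschwindigkeit: v(t) = 30·t^5 - 10·t^4 + 20·t^3 + 6·t^2 - 2·t + 2. Durch Ableiten von der Geschwindigkeit erhalten wir die Beschleunigung: a(t) = 150·t^4 - 40·t^3 + 60·t^2 + 12·t - 2. Mit a(t) = 150·t^4 - 40·t^3 + 60·t^2 + 12·t - 2 und Einsetzen von t = 2, finden wir a = 2342.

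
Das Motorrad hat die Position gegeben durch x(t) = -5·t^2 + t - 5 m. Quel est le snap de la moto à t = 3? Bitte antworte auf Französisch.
Nous devons dériver notre équation de la position x(t) = -5·t^2 + t - 5 4 fois. En prenant d/dt de x(t), nous trouvons v(t) = 1 - 10·t. En prenant d/dt de v(t), nous trouvons a(t) = -10. La dérivée de l'accélération donne le jerk: j(t) = 0. La dérivée du jerk donne le snap: s(t) = 0. En utilisant s(t) = 0 et en substituant t = 3, nous trouvons s = 0.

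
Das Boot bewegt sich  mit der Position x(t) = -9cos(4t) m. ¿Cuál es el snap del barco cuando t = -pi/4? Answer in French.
Pour résoudre ceci, nous devons prendre 4 dérivées de notre équation de la position x(t) = -9·cos(4·t). En prenant d/dt de x(t), nous trouvons v(t) = 36·sin(4·t). En prenant d/dt de v(t), nous trouvons a(t) = 144·cos(4·t). En prenant d/dt de a(t), nous trouvons j(t) = -576·sin(4·t). En dérivant le jerk, nous obtenons le snap: s(t) = -2304·cos(4·t). Nous avons le snap s(t) = -2304·cos(4·t). En substituant t = -pi/4: s(-pi/4) = 2304.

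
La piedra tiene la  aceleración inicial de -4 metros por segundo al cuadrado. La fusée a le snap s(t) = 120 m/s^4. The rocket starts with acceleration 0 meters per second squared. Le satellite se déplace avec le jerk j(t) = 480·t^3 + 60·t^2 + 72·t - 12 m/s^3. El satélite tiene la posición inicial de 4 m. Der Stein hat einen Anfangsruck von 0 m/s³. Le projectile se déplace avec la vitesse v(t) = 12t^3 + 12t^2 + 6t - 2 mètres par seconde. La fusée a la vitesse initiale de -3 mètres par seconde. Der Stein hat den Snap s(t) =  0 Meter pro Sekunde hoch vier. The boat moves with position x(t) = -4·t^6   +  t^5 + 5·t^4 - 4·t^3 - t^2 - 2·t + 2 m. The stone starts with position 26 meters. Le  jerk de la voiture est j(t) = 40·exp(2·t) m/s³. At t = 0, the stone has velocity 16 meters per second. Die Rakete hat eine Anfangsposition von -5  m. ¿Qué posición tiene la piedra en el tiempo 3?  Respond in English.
We need to integrate our snap equation s(t) = 0 4 times. The antiderivative of snap, with j(0) = 0, gives jerk: j(t) = 0. Taking ∫j(t)dt and applying a(0) = -4, we find a(t) = -4. The integral of acceleration, with v(0) = 16, gives velocity: v(t) = 16 - 4·t. The antiderivative of velocity is position. Using x(0) = 26, we get x(t) = -2·t^2 + 16·t + 26. We have position x(t) = -2·t^2 + 16·t + 26. Substituting t = 3: x(3) = 56.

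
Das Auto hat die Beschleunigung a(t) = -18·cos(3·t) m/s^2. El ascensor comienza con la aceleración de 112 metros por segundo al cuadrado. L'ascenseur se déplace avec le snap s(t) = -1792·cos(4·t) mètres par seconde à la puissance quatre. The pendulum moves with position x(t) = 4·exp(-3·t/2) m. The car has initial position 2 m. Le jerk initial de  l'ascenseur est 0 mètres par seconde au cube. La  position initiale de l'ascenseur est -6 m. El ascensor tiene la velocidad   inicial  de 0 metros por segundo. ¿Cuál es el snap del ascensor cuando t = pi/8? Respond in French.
En utilisant s(t) = -1792·cos(4·t) et en substituant t = pi/8, nous trouvons s = 0.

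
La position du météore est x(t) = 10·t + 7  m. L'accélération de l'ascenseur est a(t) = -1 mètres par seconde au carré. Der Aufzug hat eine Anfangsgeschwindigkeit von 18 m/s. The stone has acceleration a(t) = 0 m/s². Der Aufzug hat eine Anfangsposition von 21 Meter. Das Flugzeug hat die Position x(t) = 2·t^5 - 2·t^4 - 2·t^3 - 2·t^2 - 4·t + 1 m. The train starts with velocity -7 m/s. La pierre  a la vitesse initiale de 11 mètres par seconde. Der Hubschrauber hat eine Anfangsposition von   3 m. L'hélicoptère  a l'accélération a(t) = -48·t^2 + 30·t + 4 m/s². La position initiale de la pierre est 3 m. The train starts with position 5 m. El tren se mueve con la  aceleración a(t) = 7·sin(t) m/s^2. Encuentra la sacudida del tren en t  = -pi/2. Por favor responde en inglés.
We must differentiate our acceleration equation a(t) = 7·sin(t) 1 time. Taking d/dt of a(t), we find j(t) = 7·cos(t). We have jerk j(t) = 7·cos(t). Substituting t = -pi/2: j(-pi/2) = 0.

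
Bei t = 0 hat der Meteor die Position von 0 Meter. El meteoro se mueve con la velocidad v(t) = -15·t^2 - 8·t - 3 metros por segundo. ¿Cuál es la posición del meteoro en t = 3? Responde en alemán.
Um dies zu lösen, müssen wir 1 Integral unserer Gleichung für die Geschwindigkeit v(t) = -15·t^2 - 8·t - 3 finden. Das Integral von der Geschwindigkeit ist die Position. Mit x(0) = 0 erhalten wir x(t) = -5·t^3 - 4·t^2 - 3·t. Wir haben die Position x(t) = -5·t^3 - 4·t^2 - 3·t. Durch Einsetzen von t = 3: x(3) = -180.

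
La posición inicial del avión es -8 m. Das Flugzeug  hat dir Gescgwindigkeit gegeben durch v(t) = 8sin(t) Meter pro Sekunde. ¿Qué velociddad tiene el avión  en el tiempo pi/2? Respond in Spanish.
Usando v(t) = 8·sin(t) y sustituyendo t = pi/2, encontramos v = 8.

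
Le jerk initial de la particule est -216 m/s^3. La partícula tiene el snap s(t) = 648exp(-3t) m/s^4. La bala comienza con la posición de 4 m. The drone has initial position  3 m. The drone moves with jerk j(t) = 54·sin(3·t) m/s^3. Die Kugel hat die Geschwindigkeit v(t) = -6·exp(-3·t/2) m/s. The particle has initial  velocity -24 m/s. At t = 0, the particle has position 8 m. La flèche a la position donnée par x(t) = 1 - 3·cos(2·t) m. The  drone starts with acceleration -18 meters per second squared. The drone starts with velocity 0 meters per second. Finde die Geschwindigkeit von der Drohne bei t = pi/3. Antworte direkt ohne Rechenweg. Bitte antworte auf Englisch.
v(pi/3) = 0.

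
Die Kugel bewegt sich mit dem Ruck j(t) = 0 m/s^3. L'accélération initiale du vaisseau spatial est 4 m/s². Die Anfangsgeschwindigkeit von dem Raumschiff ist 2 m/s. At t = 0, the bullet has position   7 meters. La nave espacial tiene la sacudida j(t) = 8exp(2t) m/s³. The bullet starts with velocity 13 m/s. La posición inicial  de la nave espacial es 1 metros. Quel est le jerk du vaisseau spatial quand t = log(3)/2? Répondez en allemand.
Wir haben den Ruck j(t) = 8·exp(2·t). Durch Einsetzen von t = log(3)/2: j(log(3)/2) = 24.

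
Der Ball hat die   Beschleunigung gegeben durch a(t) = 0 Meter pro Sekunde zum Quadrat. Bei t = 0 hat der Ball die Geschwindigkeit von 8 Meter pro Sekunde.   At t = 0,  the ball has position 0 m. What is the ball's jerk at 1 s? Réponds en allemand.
Um dies zu lösen, müssen wir 1 Ableitung unserer Gleichung für die Beschleunigung a(t) = 0 nehmen. Mit d/dt von a(t) finden wir j(t) = 0. Aus der Gleichung für den Ruck j(t) = 0, setzen wir t = 1 ein und erhalten j = 0.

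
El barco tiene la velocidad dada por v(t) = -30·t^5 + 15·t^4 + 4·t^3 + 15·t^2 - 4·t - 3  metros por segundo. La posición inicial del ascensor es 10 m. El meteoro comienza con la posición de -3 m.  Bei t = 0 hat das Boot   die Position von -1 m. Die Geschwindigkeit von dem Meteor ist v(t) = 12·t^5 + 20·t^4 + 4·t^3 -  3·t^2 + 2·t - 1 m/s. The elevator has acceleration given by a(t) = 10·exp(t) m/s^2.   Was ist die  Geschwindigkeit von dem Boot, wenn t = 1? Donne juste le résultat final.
v(1) = -3.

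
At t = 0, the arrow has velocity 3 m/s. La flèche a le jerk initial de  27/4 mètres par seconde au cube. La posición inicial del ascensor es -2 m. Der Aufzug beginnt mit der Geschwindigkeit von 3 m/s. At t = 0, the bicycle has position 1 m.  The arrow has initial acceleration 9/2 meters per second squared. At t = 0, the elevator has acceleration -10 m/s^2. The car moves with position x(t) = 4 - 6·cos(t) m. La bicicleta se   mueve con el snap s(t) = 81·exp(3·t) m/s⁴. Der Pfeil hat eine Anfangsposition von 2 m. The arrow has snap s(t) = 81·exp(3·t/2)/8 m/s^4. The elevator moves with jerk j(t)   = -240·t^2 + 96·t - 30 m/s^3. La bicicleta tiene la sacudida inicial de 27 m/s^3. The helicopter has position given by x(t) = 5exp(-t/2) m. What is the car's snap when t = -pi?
We must differentiate our position equation x(t) = 4 - 6·cos(t) 4 times. The derivative of position gives velocity: v(t) = 6·sin(t). The derivative of velocity gives acceleration: a(t) = 6·cos(t). Taking d/dt of a(t), we find j(t) = -6·sin(t). The derivative of jerk gives snap: s(t) = -6·cos(t). From the given snap equation s(t) = -6·cos(t), we substitute t = -pi to get s = 6.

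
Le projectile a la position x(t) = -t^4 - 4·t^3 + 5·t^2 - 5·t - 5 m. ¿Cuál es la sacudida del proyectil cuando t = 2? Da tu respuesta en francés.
Nous devons dériver notre équation de la position x(t) = -t^4 - 4·t^3 + 5·t^2 - 5·t - 5 3 fois. En dérivant la position, nous obtenons la vitesse: v(t) = -4·t^3 - 12·t^2 + 10·t - 5. La dérivée de la vitesse donne l'accélération: a(t) = -12·t^2 - 24·t + 10. La dérivée de l'accélération donne le jerk: j(t) = -24·t - 24. De l'équation du jerk j(t) = -24·t - 24, nous substituons t = 2 pour obtenir j = -72.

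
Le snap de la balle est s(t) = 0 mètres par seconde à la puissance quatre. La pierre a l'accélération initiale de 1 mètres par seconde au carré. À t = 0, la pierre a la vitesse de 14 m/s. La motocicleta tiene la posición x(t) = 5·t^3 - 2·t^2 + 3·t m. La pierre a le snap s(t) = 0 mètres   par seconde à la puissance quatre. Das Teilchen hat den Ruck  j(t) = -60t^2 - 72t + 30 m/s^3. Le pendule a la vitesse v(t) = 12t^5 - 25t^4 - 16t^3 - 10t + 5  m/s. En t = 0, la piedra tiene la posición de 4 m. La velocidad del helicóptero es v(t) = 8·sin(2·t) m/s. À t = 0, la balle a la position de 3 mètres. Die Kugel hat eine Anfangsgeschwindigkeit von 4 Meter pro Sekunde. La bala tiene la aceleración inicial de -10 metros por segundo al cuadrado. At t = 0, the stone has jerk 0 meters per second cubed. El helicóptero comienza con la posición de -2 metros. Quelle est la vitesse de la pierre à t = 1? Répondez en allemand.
Wir müssen unsere Gleichung für den Snap s(t) = 0 3-mal integrieren. Durch Integration von dem Snap und Verwendung der Anfangsbedingung j(0) = 0, erhalten wir j(t) = 0. Die Stammfunktion von dem Ruck, mit a(0) = 1, ergibt die Beschleunigung: a(t) = 1. Das Integral von der Beschleunigung ist die Geschwindigkeit. Mit v(0) = 14 erhalten wir v(t) = t + 14. Aus der Gleichung für die Geschwindigkeit v(t) = t + 14, setzen wir t = 1 ein und erhalten v = 15.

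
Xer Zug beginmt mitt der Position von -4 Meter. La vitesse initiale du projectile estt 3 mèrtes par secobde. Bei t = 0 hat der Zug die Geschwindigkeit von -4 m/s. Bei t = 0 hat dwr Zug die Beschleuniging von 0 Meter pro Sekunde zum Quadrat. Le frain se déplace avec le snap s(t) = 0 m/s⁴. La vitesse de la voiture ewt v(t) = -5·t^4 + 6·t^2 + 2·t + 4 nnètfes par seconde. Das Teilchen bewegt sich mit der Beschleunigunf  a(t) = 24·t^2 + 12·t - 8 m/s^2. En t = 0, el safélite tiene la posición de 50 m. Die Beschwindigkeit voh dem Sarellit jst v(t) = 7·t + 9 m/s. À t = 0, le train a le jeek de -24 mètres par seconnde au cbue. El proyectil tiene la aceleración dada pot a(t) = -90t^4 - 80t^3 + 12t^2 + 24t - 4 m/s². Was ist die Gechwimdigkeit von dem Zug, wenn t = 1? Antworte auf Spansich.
Necesitamos integrar nuestra ecuación del snap s(t) = 0 3 veces. La antiderivada del snap, con j(0) = -24, da la sacudida: j(t) = -24. La antiderivada de la sacudida es la aceleración. Usando a(0) = 0, obtenemos a(t) = -24·t. La integral de la aceleración es la velocidad. Usando v(0) = -4, obtenemos v(t) = -12·t^2 - 4. De la ecuación de la velocidad v(t) = -12·t^2 - 4, sustituimos t = 1 para obtener v = -16.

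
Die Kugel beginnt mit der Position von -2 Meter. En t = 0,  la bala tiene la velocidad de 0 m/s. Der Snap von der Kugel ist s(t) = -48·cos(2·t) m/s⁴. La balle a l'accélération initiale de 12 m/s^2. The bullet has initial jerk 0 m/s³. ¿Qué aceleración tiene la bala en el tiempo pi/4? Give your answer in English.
We need to integrate our snap equation s(t) = -48·cos(2·t) 2 times. Taking ∫s(t)dt and applying j(0) = 0, we find j(t) = -24·sin(2·t). The antiderivative of jerk, with a(0) = 12, gives acceleration: a(t) = 12·cos(2·t). Using a(t) = 12·cos(2·t) and substituting t = pi/4, we find a = 0.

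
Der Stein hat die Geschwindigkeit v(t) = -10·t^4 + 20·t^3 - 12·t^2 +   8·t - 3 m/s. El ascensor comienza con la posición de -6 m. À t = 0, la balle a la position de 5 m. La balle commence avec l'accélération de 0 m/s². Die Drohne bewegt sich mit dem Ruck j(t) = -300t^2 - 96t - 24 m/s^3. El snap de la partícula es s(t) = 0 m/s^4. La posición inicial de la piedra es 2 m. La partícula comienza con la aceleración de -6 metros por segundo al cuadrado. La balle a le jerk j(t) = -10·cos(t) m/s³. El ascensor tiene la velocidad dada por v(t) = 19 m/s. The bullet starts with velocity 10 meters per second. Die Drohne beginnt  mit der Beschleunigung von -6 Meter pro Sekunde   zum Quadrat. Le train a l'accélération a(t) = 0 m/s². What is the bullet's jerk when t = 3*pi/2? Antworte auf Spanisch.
De la ecuación de la sacudida j(t) = -10·cos(t), sustituimos t = 3*pi/2 para obtener j = 0.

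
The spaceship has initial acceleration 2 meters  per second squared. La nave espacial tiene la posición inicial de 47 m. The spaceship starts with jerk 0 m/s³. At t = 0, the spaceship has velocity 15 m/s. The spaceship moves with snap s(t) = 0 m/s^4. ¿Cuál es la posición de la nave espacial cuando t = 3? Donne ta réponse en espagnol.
Debemos encontrar la integral de nuestra ecuación del snap s(t) = 0 4 veces. Tomando ∫s(t)dt y aplicando j(0) = 0, encontramos j(t) = 0. Integrando la sacudida y usando la condición inicial a(0) = 2, obtenemos a(t) = 2. Tomando ∫a(t)dt y aplicando v(0) = 15, encontramos v(t) = 2·t + 15. Integrando la velocidad y usando la condición inicial x(0) = 47, obtenemos x(t) = t^2 + 15·t + 47. Usando x(t) = t^2 + 15·t + 47 y sustituyendo t = 3, encontramos x = 101.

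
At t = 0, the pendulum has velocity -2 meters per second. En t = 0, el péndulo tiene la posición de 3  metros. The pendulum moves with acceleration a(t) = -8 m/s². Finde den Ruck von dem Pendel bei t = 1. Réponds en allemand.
Ausgehend von der Beschleunigung a(t) = -8, nehmen wir 1 Ableitung. Die Ableitung von der Beschleunigung ergibt den Ruck: j(t) = 0. Aus der Gleichung für den Ruck j(t) = 0, setzen wir t = 1 ein und erhalten j = 0.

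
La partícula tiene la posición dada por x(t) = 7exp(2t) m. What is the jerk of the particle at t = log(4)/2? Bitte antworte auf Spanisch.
Debemos derivar nuestra ecuación de la posición x(t) = 7·exp(2·t) 3 veces. Derivando la posición, obtenemos la velocidad: v(t) = 14·exp(2·t). Tomando d/dt de v(t), encontramos a(t) = 28·exp(2·t). Derivando la aceleración, obtenemos la sacudida: j(t) = 56·exp(2·t). Tenemos la sacudida j(t) = 56·exp(2·t). Sustituyendo t = log(4)/2: j(log(4)/2) = 224.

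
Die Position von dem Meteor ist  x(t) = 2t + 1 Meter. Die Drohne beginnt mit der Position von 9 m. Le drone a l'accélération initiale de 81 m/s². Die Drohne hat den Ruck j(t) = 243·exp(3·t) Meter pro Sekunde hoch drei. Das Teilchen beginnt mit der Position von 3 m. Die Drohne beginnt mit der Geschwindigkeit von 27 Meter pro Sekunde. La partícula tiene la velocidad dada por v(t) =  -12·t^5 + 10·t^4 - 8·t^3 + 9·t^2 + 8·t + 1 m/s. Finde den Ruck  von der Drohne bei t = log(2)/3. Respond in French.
De l'équation du jerk j(t) = 243·exp(3·t), nous substituons t = log(2)/3 pour obtenir j = 486.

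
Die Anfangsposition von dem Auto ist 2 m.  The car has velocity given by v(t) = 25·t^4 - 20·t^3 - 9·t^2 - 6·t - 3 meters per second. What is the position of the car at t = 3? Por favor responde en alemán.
Ausgehend von der Geschwindigkeit v(t) = 25·t^4 - 20·t^3 - 9·t^2 - 6·t - 3, nehmen wir 1 Stammfunktion. Durch Integration von der Geschwindigkeit und Verwendung der Anfangsbedingung x(0) = 2, erhalten wir x(t) = 5·t^5 - 5·t^4 - 3·t^3 - 3·t^2 - 3·t + 2. Mit x(t) = 5·t^5 - 5·t^4 - 3·t^3 - 3·t^2 - 3·t + 2 und Einsetzen von t = 3, finden wir x = 695.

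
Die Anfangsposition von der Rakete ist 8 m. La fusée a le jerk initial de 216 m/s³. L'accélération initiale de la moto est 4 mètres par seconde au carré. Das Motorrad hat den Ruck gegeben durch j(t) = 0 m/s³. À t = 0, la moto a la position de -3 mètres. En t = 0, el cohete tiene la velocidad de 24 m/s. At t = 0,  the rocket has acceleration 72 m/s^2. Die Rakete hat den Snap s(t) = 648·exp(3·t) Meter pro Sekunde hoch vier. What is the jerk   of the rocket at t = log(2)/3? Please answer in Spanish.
Partiendo del snap s(t) = 648·exp(3·t), tomamos 1 antiderivada. Integrando el snap y usando la condición inicial j(0) = 216, obtenemos j(t) = 216·exp(3·t). Tenemos la sacudida j(t) = 216·exp(3·t). Sustituyendo t = log(2)/3: j(log(2)/3) = 432.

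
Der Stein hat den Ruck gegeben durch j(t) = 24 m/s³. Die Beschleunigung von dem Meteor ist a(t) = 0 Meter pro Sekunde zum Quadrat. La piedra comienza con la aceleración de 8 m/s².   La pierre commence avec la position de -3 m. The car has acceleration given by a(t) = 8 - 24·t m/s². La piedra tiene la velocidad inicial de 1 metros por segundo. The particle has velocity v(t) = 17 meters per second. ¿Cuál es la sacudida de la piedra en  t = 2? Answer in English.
We have jerk j(t) = 24. Substituting t = 2: j(2) = 24.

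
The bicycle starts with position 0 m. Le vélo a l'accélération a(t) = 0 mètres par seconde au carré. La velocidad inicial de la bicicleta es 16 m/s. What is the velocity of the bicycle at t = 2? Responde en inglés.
To find the answer, we compute 1 antiderivative of a(t) = 0. Taking ∫a(t)dt and applying v(0) = 16, we find v(t) = 16. From the given velocity equation v(t) = 16, we substitute t = 2 to get v = 16.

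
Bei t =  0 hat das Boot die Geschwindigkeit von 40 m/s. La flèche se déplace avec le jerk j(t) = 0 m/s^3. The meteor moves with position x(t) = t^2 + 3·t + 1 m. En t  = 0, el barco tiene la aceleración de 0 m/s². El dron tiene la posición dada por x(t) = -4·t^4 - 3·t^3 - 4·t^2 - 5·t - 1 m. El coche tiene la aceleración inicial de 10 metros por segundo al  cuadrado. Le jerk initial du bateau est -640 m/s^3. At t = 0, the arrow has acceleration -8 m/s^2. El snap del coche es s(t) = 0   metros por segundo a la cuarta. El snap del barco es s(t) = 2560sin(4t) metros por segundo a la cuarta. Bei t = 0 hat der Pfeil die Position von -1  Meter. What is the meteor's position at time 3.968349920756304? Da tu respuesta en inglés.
We have position x(t) = t^2 + 3·t + 1. Substituting t = 3.968349920756304: x(3.968349920756304) = 28.6528508558355.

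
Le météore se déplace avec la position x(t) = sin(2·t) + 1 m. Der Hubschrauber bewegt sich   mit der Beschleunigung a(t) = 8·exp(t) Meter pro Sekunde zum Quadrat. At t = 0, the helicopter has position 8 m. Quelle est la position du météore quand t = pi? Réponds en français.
Nous avons la position x(t) = sin(2·t) + 1. En substituant t = pi: x(pi) = 1.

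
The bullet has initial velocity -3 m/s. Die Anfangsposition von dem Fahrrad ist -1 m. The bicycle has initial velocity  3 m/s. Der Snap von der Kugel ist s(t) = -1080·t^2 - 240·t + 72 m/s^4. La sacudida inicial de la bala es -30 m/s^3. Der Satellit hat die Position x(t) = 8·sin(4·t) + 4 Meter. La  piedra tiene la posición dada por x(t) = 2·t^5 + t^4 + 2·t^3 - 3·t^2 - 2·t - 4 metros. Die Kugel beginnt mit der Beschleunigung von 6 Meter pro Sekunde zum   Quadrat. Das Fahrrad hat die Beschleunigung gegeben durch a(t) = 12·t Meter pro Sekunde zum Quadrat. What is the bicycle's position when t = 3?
To solve this, we need to take 2 integrals of our acceleration equation a(t) = 12·t. The antiderivative of acceleration is velocity. Using v(0) = 3, we get v(t) = 6·t^2 + 3. Taking ∫v(t)dt and applying x(0) = -1, we find x(t) = 2·t^3 + 3·t - 1. We have position x(t) = 2·t^3 + 3·t - 1. Substituting t = 3: x(3) = 62.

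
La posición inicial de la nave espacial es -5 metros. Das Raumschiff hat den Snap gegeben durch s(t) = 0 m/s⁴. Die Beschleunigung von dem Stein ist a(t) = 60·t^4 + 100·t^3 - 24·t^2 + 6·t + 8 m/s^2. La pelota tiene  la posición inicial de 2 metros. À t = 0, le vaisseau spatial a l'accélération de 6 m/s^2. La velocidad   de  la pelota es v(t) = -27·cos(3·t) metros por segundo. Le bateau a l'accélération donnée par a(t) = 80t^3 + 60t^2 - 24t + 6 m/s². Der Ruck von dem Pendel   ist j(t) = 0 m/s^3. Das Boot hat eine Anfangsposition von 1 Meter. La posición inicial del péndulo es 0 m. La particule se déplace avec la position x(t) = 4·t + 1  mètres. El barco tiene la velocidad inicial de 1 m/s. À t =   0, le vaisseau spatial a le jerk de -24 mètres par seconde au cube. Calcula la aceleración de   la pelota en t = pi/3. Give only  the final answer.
La respuesta es 0.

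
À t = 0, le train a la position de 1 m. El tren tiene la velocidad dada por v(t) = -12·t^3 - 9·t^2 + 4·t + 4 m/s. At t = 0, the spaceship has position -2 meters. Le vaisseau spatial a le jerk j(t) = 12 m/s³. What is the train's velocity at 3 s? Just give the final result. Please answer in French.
v(3) = -389.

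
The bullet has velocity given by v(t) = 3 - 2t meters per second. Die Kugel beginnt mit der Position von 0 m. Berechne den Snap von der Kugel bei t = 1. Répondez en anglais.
We must differentiate our velocity equation v(t) = 3 - 2·t 3 times. The derivative of velocity gives acceleration: a(t) = -2. The derivative of acceleration gives jerk: j(t) = 0. Differentiating jerk, we get snap: s(t) = 0. From the given snap equation s(t) = 0, we substitute t = 1 to get s = 0.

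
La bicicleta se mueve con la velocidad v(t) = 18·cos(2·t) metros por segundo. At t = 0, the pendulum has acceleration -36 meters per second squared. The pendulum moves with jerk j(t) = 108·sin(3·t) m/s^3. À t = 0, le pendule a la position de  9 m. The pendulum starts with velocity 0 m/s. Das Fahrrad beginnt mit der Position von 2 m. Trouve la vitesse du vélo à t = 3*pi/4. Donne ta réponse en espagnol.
Usando v(t) = 18·cos(2·t) y sustituyendo t = 3*pi/4, encontramos v = 0.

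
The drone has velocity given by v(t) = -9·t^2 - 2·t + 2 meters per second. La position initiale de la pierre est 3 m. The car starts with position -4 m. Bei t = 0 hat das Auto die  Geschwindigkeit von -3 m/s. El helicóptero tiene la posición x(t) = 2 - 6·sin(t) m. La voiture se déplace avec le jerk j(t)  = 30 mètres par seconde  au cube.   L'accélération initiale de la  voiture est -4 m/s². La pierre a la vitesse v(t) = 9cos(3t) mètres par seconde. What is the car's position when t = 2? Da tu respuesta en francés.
Nous devons trouver l'intégrale de notre équation du jerk j(t) = 30 3 fois. En prenant ∫j(t)dt et en appliquant a(0) = -4, nous trouvons a(t) = 30·t - 4. En intégrant l'accélération et en utilisant la condition initiale v(0) = -3, nous obtenons v(t) = 15·t^2 - 4·t - 3. La primitive de la vitesse est la position. En utilisant x(0) = -4, nous obtenons x(t) = 5·t^3 - 2·t^2 - 3·t - 4. En utilisant x(t) = 5·t^3 - 2·t^2 - 3·t - 4 et en substituant t = 2, nous trouvons x = 22.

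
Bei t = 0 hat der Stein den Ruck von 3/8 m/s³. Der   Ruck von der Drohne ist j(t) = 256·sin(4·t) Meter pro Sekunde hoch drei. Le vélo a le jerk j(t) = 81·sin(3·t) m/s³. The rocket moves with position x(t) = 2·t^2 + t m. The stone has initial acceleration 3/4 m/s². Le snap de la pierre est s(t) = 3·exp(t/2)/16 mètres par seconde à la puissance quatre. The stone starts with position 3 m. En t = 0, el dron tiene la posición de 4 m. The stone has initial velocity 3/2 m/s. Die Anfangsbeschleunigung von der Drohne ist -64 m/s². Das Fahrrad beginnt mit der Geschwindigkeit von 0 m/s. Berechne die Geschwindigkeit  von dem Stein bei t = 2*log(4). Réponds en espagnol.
Debemos encontrar la integral de nuestra ecuación del snap s(t) = 3·exp(t/2)/16 3 veces. Tomando ∫s(t)dt y aplicando j(0) = 3/8, encontramos j(t) = 3·exp(t/2)/8. La integral de la sacudida, con a(0) = 3/4, da la aceleración: a(t) = 3·exp(t/2)/4. La integral de la aceleración, con v(0) = 3/2, da la velocidad: v(t) = 3·exp(t/2)/2. De la ecuación de la velocidad v(t) = 3·exp(t/2)/2, sustituimos t = 2*log(4) para obtener v = 6.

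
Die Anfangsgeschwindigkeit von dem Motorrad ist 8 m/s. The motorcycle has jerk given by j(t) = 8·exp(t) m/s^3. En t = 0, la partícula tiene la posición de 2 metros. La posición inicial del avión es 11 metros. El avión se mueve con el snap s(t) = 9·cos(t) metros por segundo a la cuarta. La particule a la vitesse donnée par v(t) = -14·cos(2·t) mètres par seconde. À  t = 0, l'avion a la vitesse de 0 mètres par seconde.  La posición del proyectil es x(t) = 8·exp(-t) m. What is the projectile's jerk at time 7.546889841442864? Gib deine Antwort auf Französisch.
En partant de la position x(t) = 8·exp(-t), nous prenons 3 dérivées. En dérivant la position, nous obtenons la vitesse: v(t) = -8·exp(-t). La dérivée de la vitesse donne l'accélération: a(t) = 8·exp(-t). La dérivée de l'accélération donne le jerk: j(t) = -8·exp(-t). Nous avons le jerk j(t) = -8·exp(-t). En substituant t = 7.546889841442864: j(7.546889841442864) = -0.00422199168179416.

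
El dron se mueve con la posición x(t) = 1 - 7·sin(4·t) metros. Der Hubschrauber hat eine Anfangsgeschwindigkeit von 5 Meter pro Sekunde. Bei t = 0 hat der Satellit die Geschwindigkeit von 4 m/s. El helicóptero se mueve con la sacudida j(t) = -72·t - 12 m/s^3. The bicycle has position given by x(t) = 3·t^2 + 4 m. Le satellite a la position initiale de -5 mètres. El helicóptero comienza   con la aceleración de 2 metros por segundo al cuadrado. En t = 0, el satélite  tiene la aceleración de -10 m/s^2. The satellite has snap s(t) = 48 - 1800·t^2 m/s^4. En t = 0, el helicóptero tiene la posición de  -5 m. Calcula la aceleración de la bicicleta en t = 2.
Para resolver esto, necesitamos tomar 2 derivadas de nuestra ecuación de la posición x(t) = 3·t^2 + 4. Derivando la posición, obtenemos la velocidad: v(t) = 6·t. Derivando la velocidad, obtenemos la aceleración: a(t) = 6. De la ecuación de la aceleración a(t) = 6, sustituimos t = 2 para obtener a = 6.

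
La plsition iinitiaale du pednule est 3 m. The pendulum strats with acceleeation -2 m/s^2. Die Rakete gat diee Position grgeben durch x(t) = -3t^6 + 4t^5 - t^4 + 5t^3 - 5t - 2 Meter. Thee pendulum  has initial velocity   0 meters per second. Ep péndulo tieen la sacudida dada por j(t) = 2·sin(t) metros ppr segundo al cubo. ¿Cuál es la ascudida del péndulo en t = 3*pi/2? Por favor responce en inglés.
From the given jerk equation j(t) = 2·sin(t), we substitute t = 3*pi/2 to get j = -2.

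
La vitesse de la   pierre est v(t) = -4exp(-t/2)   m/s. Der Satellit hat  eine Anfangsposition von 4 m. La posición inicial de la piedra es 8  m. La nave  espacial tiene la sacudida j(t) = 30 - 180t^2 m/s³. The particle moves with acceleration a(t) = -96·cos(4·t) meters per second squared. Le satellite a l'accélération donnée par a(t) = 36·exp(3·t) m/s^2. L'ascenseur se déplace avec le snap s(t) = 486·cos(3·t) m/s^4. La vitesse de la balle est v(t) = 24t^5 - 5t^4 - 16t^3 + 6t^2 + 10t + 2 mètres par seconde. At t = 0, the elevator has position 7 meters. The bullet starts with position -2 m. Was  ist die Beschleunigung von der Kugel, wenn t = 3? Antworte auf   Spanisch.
Para resolver esto, necesitamos tomar 1 derivada de nuestra ecuación de la velocidad v(t) = 24·t^5 - 5·t^4 - 16·t^3 + 6·t^2 + 10·t + 2. Derivando la velocidad, obtenemos la aceleración: a(t) = 120·t^4 - 20·t^3 - 48·t^2 + 12·t + 10. Tenemos la aceleración a(t) = 120·t^4 - 20·t^3 - 48·t^2 + 12·t + 10. Sustituyendo t = 3: a(3) = 8794.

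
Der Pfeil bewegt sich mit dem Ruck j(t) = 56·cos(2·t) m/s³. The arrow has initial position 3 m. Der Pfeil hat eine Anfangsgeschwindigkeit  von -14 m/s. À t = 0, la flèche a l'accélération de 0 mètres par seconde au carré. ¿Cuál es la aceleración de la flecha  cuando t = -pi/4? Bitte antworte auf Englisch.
To solve this, we need to take 1 antiderivative of our jerk equation j(t) = 56·cos(2·t). Taking ∫j(t)dt and applying a(0) = 0, we find a(t) = 28·sin(2·t). From the given acceleration equation a(t) = 28·sin(2·t), we substitute t = -pi/4 to get a = -28.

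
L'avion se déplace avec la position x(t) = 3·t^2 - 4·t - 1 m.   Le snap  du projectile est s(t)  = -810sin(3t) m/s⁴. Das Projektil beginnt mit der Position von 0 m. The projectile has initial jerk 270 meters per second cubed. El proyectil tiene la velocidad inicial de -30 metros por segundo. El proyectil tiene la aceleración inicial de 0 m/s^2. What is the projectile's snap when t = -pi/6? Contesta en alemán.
Wir haben den Snap s(t) = -810·sin(3·t). Durch Einsetzen von t = -pi/6: s(-pi/6) = 810.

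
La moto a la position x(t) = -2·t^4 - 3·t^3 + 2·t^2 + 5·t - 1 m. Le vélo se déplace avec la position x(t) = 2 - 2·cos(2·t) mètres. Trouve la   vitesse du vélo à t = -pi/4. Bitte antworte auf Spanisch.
Para resolver esto, necesitamos tomar 1 derivada de nuestra ecuación de la posición x(t) = 2 - 2·cos(2·t). La derivada de la posición da la velocidad: v(t) = 4·sin(2·t). Usando v(t) = 4·sin(2·t) y sustituyendo t = -pi/4, encontramos v = -4.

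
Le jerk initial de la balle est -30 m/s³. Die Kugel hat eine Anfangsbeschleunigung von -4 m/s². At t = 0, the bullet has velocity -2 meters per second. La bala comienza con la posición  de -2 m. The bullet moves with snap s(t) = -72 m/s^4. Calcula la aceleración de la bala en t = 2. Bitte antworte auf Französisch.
Pour résoudre ceci, nous devons prendre 2 intégrales de notre équation du snap s(t) = -72. La primitive du snap est le jerk. En utilisant j(0) = -30, nous obtenons j(t) = -72·t - 30. En intégrant le jerk et en utilisant la condition initiale a(0) = -4, nous obtenons a(t) = -36·t^2 - 30·t - 4. Nous avons l'accélération a(t) = -36·t^2 - 30·t - 4. En substituant t = 2: a(2) = -208.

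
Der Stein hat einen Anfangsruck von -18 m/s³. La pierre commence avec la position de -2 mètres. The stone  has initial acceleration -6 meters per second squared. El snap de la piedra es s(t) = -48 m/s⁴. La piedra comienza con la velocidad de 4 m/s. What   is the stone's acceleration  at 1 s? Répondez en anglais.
To solve this, we need to take 2 integrals of our snap equation s(t) = -48. Taking ∫s(t)dt and applying j(0) = -18, we find j(t) = -48·t - 18. Finding the integral of j(t) and using a(0) = -6: a(t) = -24·t^2 - 18·t - 6. We have acceleration a(t) = -24·t^2 - 18·t - 6. Substituting t = 1: a(1) = -48.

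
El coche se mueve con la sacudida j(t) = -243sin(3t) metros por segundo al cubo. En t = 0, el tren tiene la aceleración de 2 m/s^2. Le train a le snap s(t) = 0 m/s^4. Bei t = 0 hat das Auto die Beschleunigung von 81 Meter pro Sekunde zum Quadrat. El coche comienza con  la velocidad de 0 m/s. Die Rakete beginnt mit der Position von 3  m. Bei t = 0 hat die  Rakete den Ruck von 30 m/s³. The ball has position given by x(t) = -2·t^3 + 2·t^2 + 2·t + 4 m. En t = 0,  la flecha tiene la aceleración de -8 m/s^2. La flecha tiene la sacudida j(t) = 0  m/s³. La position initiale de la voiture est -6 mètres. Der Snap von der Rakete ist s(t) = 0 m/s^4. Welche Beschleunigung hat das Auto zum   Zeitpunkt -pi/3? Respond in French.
Nous devons intégrer notre équation du jerk j(t) = -243·sin(3·t) 1 fois. La primitive du jerk est l'accélération. En utilisant a(0) = 81, nous obtenons a(t) = 81·cos(3·t). Nous avons l'accélération a(t) = 81·cos(3·t). En substituant t = -pi/3: a(-pi/3) = -81.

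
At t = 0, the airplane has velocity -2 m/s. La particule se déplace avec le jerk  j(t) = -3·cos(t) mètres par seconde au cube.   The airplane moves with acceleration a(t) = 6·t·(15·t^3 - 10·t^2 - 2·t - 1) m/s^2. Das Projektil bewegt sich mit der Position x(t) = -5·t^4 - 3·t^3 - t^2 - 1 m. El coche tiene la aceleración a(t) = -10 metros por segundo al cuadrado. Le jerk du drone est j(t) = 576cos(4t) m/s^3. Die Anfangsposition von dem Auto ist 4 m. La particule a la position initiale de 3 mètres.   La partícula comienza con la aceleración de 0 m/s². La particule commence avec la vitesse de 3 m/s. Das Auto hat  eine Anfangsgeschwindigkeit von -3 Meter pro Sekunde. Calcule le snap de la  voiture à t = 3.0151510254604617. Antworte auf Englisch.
We must differentiate our acceleration equation a(t) = -10 2 times. The derivative of acceleration gives jerk: j(t) = 0. Taking d/dt of j(t), we find s(t) = 0. We have snap s(t) = 0. Substituting t = 3.0151510254604617: s(3.0151510254604617) = 0.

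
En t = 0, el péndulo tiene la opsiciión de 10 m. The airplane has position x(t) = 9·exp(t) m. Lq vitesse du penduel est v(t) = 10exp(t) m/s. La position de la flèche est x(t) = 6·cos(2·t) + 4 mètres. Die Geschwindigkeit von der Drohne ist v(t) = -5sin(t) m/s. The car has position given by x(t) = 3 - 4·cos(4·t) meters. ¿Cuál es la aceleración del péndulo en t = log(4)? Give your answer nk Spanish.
Para resolver esto, necesitamos tomar 1 derivada de nuestra ecuación de la velocidad v(t) = 10·exp(t). Derivando la velocidad, obtenemos la aceleración: a(t) = 10·exp(t). De la ecuación de la aceleración a(t) = 10·exp(t), sustituimos t = log(4) para obtener a = 40.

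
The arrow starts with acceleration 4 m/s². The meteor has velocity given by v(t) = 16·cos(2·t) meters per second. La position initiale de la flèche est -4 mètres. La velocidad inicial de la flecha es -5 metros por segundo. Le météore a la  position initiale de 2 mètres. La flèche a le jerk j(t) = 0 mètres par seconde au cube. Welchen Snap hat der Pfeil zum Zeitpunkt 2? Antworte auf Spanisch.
Partiendo de la sacudida j(t) = 0, tomamos 1 derivada. Tomando d/dt de j(t), encontramos s(t) = 0. Usando s(t) = 0 y sustituyendo t = 2, encontramos s = 0.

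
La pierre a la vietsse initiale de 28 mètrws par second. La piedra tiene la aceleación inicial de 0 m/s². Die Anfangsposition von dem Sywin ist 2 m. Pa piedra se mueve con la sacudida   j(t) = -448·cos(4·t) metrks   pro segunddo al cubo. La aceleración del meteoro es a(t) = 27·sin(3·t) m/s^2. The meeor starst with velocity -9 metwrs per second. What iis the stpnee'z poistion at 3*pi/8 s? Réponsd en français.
Pour résoudre ceci, nous devons prendre 3 intégrales de notre équation du jerk j(t) = -448·cos(4·t). La primitive du jerk est l'accélération. En utilisant a(0) = 0, nous obtenons a(t) = -112·sin(4·t). L'intégrale de l'accélération, avec v(0) = 28, donne la vitesse: v(t) = 28·cos(4·t). En prenant ∫v(t)dt et en appliquant x(0) = 2, nous trouvons x(t) = 7·sin(4·t) + 2. Nous avons la position x(t) = 7·sin(4·t) + 2. En substituant t = 3*pi/8: x(3*pi/8) = -5.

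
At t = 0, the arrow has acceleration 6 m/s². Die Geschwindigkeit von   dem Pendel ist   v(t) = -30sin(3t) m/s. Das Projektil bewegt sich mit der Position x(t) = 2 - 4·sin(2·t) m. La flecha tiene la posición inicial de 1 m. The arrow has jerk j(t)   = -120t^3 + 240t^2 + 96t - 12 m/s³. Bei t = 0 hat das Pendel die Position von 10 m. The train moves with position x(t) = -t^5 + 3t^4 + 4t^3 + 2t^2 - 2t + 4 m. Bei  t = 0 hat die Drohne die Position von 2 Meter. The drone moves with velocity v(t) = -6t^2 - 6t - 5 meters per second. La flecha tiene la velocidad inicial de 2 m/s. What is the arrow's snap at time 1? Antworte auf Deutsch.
Ausgehend von dem Ruck j(t) = -120·t^3 + 240·t^2 + 96·t - 12, nehmen wir 1 Ableitung. Die Ableitung von dem Ruck ergibt den Snap: s(t) = -360·t^2 + 480·t + 96. Mit s(t) = -360·t^2 + 480·t + 96 und Einsetzen von t = 1, finden wir s = 216.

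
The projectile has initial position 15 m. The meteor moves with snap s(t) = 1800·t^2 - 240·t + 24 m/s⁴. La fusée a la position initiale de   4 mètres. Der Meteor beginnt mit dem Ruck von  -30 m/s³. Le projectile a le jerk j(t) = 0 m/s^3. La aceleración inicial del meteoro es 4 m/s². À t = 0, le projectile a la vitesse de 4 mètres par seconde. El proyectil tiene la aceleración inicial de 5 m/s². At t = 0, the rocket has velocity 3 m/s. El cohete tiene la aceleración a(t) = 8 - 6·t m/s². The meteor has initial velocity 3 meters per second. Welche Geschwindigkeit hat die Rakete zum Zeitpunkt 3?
Wir müssen unsere Gleichung für die Beschleunigung a(t) = 8 - 6·t 1-mal integrieren. Mit ∫a(t)dt und Anwendung von v(0) = 3, finden wir v(t) = -3·t^2 + 8·t + 3. Wir haben die Geschwindigkeit v(t) = -3·t^2 + 8·t + 3. Durch Einsetzen von t = 3: v(3) = 0.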